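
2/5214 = 1/2607 =0.00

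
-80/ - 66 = 40/33 =1.21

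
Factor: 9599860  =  2^2*5^1*677^1*709^1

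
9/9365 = 9/9365 = 0.00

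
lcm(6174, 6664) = 419832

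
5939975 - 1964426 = 3975549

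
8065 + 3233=11298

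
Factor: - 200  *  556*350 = -2^6*5^4*7^1 * 139^1 = - 38920000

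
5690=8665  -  2975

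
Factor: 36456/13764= 2^1*7^2*37^( - 1) = 98/37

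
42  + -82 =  - 40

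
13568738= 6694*2027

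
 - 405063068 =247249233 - 652312301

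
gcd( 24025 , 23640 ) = 5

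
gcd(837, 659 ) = 1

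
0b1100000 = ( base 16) 60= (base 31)33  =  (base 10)96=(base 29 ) 39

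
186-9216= - 9030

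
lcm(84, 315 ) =1260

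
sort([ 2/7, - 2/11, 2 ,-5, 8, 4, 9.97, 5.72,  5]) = [ - 5, - 2/11, 2/7, 2,4, 5 , 5.72,  8, 9.97 ]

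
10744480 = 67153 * 160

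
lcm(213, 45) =3195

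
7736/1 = 7736= 7736.00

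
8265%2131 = 1872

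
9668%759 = 560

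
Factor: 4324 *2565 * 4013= 2^2*3^3 * 5^1*19^1 * 23^1 * 47^1 * 4013^1 = 44508423780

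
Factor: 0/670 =0^1 =0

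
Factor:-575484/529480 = -2^(- 1) * 3^1*5^( - 1)*13^1 * 17^1*61^ ( - 1)= - 663/610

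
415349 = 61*6809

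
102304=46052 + 56252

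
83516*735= 61384260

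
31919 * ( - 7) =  - 223433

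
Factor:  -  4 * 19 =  - 76  =  -2^2*19^1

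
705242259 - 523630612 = 181611647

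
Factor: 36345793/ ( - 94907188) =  - 2^(  -  2)*11^1*43^2 * 281^ ( - 1 ) * 1787^1  *84437^( - 1)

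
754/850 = 377/425 = 0.89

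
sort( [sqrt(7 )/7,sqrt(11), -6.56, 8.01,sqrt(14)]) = [ - 6.56,sqrt(7 )/7, sqrt( 11), sqrt (14),  8.01]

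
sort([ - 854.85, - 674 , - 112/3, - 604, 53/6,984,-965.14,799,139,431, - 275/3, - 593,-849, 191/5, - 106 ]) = [ - 965.14, - 854.85, - 849, - 674, - 604 , - 593, - 106, - 275/3,-112/3,  53/6,191/5, 139,431,799,984]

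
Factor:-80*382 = -30560  =  - 2^5*5^1*191^1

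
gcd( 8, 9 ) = 1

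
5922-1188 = 4734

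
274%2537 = 274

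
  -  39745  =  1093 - 40838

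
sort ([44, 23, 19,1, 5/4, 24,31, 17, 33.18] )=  [1,5/4,17, 19,23 , 24, 31,  33.18,  44]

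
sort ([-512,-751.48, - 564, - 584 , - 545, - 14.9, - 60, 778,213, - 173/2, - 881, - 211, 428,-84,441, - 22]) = [ - 881, - 751.48, - 584,-564,-545 ,  -  512,-211, - 173/2, - 84, - 60,-22 , - 14.9,213 , 428, 441,778] 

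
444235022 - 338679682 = 105555340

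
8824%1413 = 346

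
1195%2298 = 1195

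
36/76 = 9/19 = 0.47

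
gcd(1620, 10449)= 81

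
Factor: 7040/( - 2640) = -8/3 = -2^3*3^( - 1)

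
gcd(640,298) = 2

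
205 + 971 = 1176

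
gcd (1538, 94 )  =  2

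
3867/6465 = 1289/2155  =  0.60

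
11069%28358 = 11069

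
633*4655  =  2946615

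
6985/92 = 6985/92 = 75.92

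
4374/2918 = 2187/1459 = 1.50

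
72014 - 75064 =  - 3050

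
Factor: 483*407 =196581=3^1*7^1*11^1*23^1*37^1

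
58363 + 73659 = 132022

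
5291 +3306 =8597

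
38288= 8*4786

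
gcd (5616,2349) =27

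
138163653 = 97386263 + 40777390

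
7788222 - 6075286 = 1712936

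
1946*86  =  167356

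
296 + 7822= 8118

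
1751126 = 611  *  2866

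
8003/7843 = 1 + 160/7843 = 1.02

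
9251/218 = 42 + 95/218 = 42.44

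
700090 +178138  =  878228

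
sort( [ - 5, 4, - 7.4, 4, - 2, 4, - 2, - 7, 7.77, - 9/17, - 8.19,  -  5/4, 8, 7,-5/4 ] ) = [ - 8.19, - 7.4, - 7, - 5 , - 2, - 2, - 5/4, - 5/4, - 9/17, 4,4,4, 7, 7.77, 8]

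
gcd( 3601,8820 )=1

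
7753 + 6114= 13867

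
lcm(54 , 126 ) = 378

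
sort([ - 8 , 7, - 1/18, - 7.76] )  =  [ - 8, - 7.76, - 1/18, 7]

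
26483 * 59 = 1562497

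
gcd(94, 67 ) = 1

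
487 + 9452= 9939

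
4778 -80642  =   - 75864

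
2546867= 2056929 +489938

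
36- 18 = 18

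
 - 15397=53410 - 68807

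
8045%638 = 389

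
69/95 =69/95= 0.73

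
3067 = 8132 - 5065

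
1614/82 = 19 + 28/41 = 19.68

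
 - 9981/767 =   -  14 + 757/767  =  - 13.01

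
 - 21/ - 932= 21/932= 0.02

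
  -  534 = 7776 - 8310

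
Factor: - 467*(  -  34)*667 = 2^1 * 17^1 * 23^1*29^1 * 467^1 = 10590626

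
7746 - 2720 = 5026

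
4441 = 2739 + 1702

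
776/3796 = 194/949= 0.20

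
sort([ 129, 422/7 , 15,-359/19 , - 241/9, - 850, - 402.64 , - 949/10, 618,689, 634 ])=[ - 850, - 402.64 , - 949/10,-241/9, - 359/19,15,422/7, 129, 618,634,689] 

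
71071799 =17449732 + 53622067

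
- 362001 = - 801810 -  -439809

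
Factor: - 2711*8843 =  - 37^1*239^1*2711^1 = - 23973373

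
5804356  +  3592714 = 9397070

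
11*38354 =421894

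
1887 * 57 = 107559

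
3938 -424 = 3514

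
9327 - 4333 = 4994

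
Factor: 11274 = 2^1 * 3^1 *1879^1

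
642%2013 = 642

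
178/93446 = 89/46723 =0.00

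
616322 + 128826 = 745148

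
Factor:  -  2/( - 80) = 1/40 = 2^( - 3 ) * 5^ ( - 1) 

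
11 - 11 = 0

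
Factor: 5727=3^1*23^1*83^1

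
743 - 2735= - 1992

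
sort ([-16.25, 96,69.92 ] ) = [ -16.25, 69.92,96 ]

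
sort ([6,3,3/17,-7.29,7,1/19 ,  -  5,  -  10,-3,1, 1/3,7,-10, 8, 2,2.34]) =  [ - 10, - 10,-7.29, - 5,- 3, 1/19,3/17,1/3, 1,2,2.34,3 , 6,7, 7,  8 ] 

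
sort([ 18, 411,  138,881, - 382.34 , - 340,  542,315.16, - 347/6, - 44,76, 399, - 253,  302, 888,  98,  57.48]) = [ - 382.34, - 340, - 253, - 347/6, - 44, 18, 57.48,76,98, 138,302,  315.16, 399, 411,  542,881, 888 ] 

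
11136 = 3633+7503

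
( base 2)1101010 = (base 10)106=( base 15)71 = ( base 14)78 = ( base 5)411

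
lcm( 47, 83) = 3901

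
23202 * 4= 92808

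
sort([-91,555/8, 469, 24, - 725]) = [  -  725,-91,24 , 555/8 , 469]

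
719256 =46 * 15636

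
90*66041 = 5943690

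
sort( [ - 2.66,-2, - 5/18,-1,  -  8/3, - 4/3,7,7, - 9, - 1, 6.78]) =[ -9, - 8/3,  -  2.66, - 2, - 4/3,  -  1, - 1, - 5/18,6.78 , 7, 7]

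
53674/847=63 + 313/847 = 63.37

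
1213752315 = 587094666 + 626657649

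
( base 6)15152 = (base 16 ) 98c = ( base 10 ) 2444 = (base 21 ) 5B8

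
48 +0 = 48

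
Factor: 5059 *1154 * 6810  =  2^2 * 3^1*5^1*227^1 * 577^1*5059^1 = 39757365660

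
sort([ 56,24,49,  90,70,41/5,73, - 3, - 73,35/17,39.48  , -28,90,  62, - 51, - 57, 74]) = [ - 73, -57 ,-51, - 28, - 3,35/17,41/5,24,  39.48, 49,56,  62, 70,  73,74 , 90,90 ]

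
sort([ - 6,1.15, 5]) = [-6,1.15 , 5] 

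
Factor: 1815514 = 2^1 * 907757^1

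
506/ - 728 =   -  1 + 111/364 = - 0.70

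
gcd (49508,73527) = 1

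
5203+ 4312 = 9515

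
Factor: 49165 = 5^1*9833^1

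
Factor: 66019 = 107^1  *617^1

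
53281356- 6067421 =47213935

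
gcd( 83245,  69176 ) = 1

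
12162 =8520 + 3642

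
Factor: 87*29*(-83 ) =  - 3^1*29^2 * 83^1 = - 209409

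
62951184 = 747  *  84272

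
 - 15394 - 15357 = -30751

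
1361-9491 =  -8130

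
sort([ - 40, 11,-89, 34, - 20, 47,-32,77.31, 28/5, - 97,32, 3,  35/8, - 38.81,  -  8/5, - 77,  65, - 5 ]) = [ - 97, - 89, - 77,-40, - 38.81,  -  32, - 20, - 5, - 8/5,3, 35/8, 28/5,11,32, 34, 47, 65,  77.31 ]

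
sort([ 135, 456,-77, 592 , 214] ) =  [ - 77, 135,214,456,592] 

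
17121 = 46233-29112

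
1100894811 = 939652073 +161242738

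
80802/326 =40401/163= 247.86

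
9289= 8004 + 1285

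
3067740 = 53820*57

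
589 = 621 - 32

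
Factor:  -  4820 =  - 2^2*5^1*241^1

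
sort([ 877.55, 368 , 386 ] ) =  [368 , 386, 877.55] 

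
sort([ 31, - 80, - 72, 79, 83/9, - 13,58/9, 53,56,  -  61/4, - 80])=[- 80, -80, - 72, - 61/4, - 13, 58/9 , 83/9, 31, 53,56, 79] 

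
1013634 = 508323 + 505311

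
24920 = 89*280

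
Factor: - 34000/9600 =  - 2^(-3)*3^( - 1)*5^1*17^1 = - 85/24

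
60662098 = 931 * 65158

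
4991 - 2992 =1999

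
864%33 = 6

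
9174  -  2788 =6386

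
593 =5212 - 4619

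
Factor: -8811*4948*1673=  -  72937493244 = -2^2 * 3^2*7^1*11^1*89^1*239^1*1237^1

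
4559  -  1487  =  3072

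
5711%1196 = 927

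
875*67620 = 59167500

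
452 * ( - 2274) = -1027848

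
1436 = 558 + 878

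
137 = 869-732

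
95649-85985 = 9664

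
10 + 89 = 99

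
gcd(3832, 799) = 1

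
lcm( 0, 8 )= 0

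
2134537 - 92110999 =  - 89976462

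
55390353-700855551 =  - 645465198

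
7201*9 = 64809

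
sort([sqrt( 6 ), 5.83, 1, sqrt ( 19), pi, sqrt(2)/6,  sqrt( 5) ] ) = [sqrt ( 2) /6,1,  sqrt( 5), sqrt( 6 ), pi,sqrt( 19),5.83 ] 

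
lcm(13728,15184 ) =1002144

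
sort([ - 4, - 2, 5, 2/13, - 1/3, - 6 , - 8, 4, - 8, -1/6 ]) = [ - 8, - 8, - 6, - 4, - 2, - 1/3, -1/6, 2/13,  4,5]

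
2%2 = 0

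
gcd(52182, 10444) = 2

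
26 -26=0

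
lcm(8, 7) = 56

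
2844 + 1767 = 4611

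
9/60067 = 9/60067 = 0.00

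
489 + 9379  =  9868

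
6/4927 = 6/4927 = 0.00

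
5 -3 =2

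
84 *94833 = 7965972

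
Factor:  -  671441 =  - 19^1* 35339^1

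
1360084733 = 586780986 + 773303747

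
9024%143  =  15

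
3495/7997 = 3495/7997  =  0.44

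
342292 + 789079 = 1131371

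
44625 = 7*6375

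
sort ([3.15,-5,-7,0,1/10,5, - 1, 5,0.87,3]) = [ - 7  ,-5, - 1,0,1/10,  0.87, 3, 3.15, 5, 5]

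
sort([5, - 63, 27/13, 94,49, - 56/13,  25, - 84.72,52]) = [ - 84.72, - 63, - 56/13, 27/13 , 5,25, 49, 52,  94] 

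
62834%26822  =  9190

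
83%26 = 5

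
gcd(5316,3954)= 6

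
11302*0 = 0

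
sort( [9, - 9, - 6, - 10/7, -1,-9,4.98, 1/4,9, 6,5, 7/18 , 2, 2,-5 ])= [-9, - 9, - 6, - 5, - 10/7,  -  1, 1/4, 7/18,  2,2,4.98,5,6,9,9]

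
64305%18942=7479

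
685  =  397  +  288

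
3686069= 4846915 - 1160846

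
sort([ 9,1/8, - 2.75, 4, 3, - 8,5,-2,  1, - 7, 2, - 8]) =[ - 8 , - 8, - 7,  -  2.75, - 2, 1/8, 1, 2, 3, 4,  5, 9 ]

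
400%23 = 9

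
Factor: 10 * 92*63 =2^3*  3^2*5^1*7^1 * 23^1 = 57960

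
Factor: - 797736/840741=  - 265912/280247 = -2^3*11^( - 1) * 43^1*73^( - 1)*349^( - 1)*773^1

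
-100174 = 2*( - 50087) 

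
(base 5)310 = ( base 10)80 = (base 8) 120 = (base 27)2q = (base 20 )40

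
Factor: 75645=3^2  *5^1*41^2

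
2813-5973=- 3160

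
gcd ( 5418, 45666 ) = 774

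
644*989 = 636916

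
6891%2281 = 48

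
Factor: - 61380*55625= - 3414262500 = - 2^2 * 3^2*5^5* 11^1*31^1*89^1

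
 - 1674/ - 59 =28 + 22/59 = 28.37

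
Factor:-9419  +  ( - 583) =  - 10002 = - 2^1*3^1*1667^1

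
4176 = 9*464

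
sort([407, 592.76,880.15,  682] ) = [407,592.76,  682, 880.15]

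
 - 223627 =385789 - 609416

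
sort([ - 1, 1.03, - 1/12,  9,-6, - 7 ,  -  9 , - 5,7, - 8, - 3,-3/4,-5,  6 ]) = [ - 9, - 8, - 7, - 6,-5, - 5, - 3, - 1, - 3/4, - 1/12, 1.03 , 6, 7,9] 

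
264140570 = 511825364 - 247684794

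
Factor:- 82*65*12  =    -  2^3* 3^1*5^1 * 13^1*41^1  =  - 63960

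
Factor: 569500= 2^2*5^3*17^1*67^1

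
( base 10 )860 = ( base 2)1101011100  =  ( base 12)5b8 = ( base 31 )RN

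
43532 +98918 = 142450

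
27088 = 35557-8469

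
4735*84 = 397740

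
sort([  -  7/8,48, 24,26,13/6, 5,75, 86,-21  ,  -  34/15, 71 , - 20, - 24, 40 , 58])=[ - 24, - 21 , - 20,  -  34/15, - 7/8, 13/6,5, 24,26, 40,48, 58, 71,  75 , 86]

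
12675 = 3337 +9338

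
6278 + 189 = 6467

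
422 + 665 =1087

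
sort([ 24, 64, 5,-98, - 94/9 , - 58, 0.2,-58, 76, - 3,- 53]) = [  -  98, - 58, -58, - 53,-94/9,-3, 0.2,5,  24, 64 , 76]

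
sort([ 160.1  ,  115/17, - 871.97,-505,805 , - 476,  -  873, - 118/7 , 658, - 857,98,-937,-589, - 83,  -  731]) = [  -  937 , - 873 , - 871.97 ,  -  857, - 731, - 589, - 505, - 476,-83, - 118/7,115/17,98 , 160.1 , 658,  805]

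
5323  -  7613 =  - 2290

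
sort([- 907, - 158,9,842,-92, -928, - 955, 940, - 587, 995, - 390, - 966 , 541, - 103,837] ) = [ - 966, - 955, - 928, - 907, - 587,  -  390,- 158, - 103,-92, 9,541, 837,842,940,995 ] 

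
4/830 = 2/415 = 0.00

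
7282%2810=1662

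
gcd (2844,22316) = 4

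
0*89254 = 0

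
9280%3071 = 67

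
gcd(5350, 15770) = 10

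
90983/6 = 90983/6 = 15163.83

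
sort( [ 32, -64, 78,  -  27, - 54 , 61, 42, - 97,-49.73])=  [ - 97, - 64, - 54,-49.73,-27, 32, 42,  61,78 ]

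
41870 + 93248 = 135118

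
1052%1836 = 1052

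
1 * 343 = 343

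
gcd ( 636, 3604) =212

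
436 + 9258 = 9694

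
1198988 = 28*42821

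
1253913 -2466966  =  -1213053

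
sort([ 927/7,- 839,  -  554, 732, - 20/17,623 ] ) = [-839, - 554, -20/17,927/7 , 623, 732]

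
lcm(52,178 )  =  4628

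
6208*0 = 0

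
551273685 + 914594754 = 1465868439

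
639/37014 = 213/12338 = 0.02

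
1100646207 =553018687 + 547627520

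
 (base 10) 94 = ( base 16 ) 5e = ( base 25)3J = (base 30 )34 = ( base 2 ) 1011110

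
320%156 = 8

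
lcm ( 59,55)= 3245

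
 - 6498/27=-241 + 1/3= -240.67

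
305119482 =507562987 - 202443505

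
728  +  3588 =4316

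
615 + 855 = 1470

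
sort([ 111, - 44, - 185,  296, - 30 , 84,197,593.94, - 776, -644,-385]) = [ - 776, - 644,-385, - 185, - 44, - 30, 84,  111, 197 , 296,593.94] 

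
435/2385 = 29/159 = 0.18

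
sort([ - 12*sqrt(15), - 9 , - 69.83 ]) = [ - 69.83,  -  12*sqrt( 15), - 9] 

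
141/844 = 141/844=0.17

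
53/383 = 53/383 = 0.14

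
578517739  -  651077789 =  - 72560050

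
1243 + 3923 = 5166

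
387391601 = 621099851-233708250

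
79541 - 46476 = 33065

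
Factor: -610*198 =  - 120780 = - 2^2*3^2*5^1*11^1*61^1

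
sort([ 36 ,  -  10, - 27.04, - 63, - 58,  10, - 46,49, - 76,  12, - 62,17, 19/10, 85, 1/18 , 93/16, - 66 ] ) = [ - 76 ,  -  66, - 63, - 62, - 58,-46, - 27.04, - 10, 1/18, 19/10,  93/16,10, 12, 17, 36, 49, 85]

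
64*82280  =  5265920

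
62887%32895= 29992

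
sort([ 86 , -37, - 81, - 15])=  [  -  81, - 37,  -  15,86 ] 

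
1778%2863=1778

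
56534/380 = 148+ 147/190 = 148.77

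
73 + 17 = 90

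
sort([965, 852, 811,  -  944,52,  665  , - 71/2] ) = [ - 944, - 71/2,52,665,811,852, 965]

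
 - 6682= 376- 7058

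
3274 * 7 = 22918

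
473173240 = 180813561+292359679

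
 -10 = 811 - 821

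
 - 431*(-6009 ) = 2589879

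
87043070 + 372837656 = 459880726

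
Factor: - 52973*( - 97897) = 5185897781 = 223^1 * 439^1 * 52973^1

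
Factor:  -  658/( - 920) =2^( - 2)*5^( - 1)*7^1*23^(- 1 ) * 47^1 = 329/460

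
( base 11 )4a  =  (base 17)33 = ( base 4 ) 312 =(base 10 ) 54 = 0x36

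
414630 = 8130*51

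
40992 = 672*61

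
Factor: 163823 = 11^1*53^1*281^1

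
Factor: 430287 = 3^1* 11^1*13^1*17^1*59^1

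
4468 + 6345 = 10813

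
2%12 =2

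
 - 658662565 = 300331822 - 958994387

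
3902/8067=3902/8067 = 0.48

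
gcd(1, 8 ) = 1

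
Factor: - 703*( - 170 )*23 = 2748730= 2^1*5^1*17^1*19^1*23^1*37^1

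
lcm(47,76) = 3572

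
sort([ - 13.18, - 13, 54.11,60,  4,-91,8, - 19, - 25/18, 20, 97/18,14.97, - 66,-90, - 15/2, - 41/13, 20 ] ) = [ - 91, - 90, - 66, - 19, - 13.18, - 13, - 15/2, - 41/13,- 25/18, 4,97/18, 8 , 14.97, 20, 20, 54.11,60 ]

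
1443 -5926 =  - 4483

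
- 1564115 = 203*(-7705)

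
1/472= 1/472 = 0.00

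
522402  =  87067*6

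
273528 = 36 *7598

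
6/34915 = 6/34915 = 0.00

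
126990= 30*4233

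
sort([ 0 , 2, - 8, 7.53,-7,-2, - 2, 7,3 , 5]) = [  -  8,-7,  -  2,-2 , 0,2,3,5, 7, 7.53] 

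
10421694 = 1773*5878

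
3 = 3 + 0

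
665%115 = 90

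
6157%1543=1528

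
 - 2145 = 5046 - 7191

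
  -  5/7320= - 1/1464 =-0.00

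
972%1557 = 972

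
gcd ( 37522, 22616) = 514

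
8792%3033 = 2726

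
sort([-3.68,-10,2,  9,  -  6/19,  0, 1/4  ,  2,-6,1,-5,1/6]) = [ - 10, - 6, - 5 ,-3.68 ,-6/19, 0, 1/6,  1/4, 1, 2, 2 , 9]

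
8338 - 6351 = 1987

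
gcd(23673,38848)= 607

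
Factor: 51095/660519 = 3^(  -  2) * 5^1 * 11^1*79^( - 1 ) = 55/711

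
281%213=68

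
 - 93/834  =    -  1+ 247/278=- 0.11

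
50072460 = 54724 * 915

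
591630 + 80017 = 671647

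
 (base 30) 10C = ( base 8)1620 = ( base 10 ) 912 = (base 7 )2442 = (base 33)RL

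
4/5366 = 2/2683 = 0.00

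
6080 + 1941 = 8021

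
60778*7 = 425446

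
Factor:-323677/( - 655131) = 3^( - 1)*67^1 * 131^( - 1)*  1667^(-1 )*4831^1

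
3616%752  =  608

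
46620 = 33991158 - 33944538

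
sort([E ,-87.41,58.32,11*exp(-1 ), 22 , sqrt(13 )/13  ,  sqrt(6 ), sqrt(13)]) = [ - 87.41, sqrt( 13)/13,sqrt(6),E,  sqrt( 13 ),11*exp ( - 1),22,  58.32 ] 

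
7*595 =4165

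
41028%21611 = 19417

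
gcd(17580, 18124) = 4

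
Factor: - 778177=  - 61^1 * 12757^1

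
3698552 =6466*572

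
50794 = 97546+-46752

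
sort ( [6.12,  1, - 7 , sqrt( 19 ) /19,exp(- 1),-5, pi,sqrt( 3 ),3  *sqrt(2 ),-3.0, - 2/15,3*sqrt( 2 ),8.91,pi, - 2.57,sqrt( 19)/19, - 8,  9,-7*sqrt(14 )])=[-7*sqrt( 14 ), - 8 ,-7 , - 5, - 3.0 , - 2.57,- 2/15,sqrt( 19 ) /19, sqrt( 19 ) /19, exp( - 1) , 1,sqrt(3 ),  pi , pi , 3*sqrt( 2),3 * sqrt(2 ),  6.12, 8.91,9] 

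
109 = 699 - 590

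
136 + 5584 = 5720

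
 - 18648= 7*( - 2664)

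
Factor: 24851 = 24851^1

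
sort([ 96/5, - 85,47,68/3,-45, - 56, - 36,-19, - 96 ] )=[ - 96, - 85, - 56, - 45, -36, - 19, 96/5,68/3,  47 ] 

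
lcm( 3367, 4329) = 30303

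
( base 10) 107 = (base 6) 255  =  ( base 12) 8B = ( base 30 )3H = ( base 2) 1101011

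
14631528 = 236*61998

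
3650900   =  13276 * 275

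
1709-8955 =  - 7246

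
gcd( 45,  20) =5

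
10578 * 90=952020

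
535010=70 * 7643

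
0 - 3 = - 3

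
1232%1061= 171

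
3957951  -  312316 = 3645635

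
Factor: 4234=2^1*29^1 * 73^1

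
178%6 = 4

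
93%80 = 13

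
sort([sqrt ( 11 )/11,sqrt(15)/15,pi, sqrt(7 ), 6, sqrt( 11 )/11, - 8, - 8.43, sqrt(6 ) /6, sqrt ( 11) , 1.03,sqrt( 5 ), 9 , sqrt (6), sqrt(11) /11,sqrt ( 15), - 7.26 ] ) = [ - 8.43, - 8, - 7.26,sqrt ( 15)/15,sqrt(11 )/11,sqrt(11)/11, sqrt( 11 )/11, sqrt(6 )/6,  1.03, sqrt(5), sqrt(6 ),sqrt(7),pi,sqrt(11 ),sqrt( 15 ), 6, 9 ]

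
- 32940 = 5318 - 38258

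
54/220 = 27/110  =  0.25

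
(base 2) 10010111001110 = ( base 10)9678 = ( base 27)d7c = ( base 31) A26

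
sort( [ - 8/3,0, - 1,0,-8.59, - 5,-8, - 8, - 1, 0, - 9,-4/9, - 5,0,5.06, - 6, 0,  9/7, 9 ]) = [ - 9, - 8.59, - 8, - 8, - 6, - 5, - 5 , - 8/3 , - 1, - 1, - 4/9,0,  0,0,0,0, 9/7 , 5.06,9]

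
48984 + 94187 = 143171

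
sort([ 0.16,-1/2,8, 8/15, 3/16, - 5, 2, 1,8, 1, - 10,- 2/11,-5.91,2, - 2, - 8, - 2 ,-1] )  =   [ - 10, - 8,-5.91, - 5, - 2,- 2,-1,-1/2, - 2/11, 0.16, 3/16,8/15, 1,1, 2, 2,8,8 ] 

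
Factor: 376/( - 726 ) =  - 2^2*3^(-1) *11^( - 2)* 47^1 = - 188/363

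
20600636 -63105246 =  - 42504610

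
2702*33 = 89166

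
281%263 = 18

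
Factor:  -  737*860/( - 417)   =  633820/417 = 2^2*3^(  -  1)*5^1*11^1*43^1*67^1*139^( - 1)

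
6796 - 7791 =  - 995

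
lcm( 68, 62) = 2108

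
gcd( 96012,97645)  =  1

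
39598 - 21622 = 17976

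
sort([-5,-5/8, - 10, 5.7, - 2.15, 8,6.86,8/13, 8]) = [ - 10,-5, - 2.15, - 5/8,8/13, 5.7,6.86,8, 8] 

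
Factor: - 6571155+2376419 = -2^4*7^1*13^1*43^1*67^1=- 4194736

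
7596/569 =13+ 199/569 =13.35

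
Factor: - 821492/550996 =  - 7^1*139^( - 1) * 991^ ( -1)* 29339^1 = -205373/137749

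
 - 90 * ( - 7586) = 682740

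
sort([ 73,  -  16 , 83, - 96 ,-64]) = [ - 96, - 64, - 16 , 73, 83] 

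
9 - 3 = 6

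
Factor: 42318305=5^1 *127^1 * 66643^1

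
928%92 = 8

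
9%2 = 1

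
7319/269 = 7319/269 = 27.21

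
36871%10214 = 6229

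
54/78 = 9/13 = 0.69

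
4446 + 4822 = 9268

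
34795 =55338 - 20543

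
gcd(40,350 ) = 10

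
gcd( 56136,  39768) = 24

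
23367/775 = 23367/775 = 30.15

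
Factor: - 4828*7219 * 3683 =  - 2^2*17^1*29^1*71^1*127^1*7219^1 = - 128364821756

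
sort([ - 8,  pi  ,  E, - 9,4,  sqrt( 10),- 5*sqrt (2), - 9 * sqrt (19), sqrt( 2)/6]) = [ - 9*sqrt(19 ),-9, - 8, - 5*sqrt (2 ), sqrt( 2) /6,E,pi,sqrt (10 ), 4] 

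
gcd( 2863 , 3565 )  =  1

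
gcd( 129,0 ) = 129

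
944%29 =16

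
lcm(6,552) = 552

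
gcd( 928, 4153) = 1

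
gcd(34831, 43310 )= 61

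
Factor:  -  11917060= - 2^2*5^1*41^1*14533^1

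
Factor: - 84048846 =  - 2^1*3^1*7^1*2001163^1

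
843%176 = 139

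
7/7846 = 7/7846 =0.00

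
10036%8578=1458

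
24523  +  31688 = 56211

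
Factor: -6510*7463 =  - 48584130 = - 2^1*3^1*5^1*7^1  *17^1*31^1*439^1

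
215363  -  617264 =  -  401901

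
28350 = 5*5670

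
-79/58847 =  - 1 + 58768/58847  =  -  0.00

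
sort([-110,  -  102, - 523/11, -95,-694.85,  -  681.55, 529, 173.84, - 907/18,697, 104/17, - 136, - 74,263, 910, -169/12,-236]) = [- 694.85, - 681.55,-236, - 136, - 110, - 102,-95,-74, - 907/18, - 523/11 , - 169/12, 104/17, 173.84, 263, 529, 697,  910] 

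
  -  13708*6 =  - 82248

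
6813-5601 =1212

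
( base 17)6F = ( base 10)117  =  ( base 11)A7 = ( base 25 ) 4h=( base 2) 1110101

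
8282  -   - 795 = 9077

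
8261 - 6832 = 1429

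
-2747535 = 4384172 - 7131707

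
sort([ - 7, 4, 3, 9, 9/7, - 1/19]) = [ - 7, - 1/19, 9/7, 3,  4, 9 ] 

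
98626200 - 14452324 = 84173876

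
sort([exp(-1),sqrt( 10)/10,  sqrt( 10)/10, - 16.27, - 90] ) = [ - 90, -16.27 , sqrt( 10)/10, sqrt( 10)/10,  exp( - 1)]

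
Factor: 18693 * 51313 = 959193909 = 3^2*23^2*31^1*67^1 * 97^1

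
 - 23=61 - 84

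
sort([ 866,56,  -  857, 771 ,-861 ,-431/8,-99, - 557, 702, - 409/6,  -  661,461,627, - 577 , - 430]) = [-861, - 857 , - 661, - 577,  -  557,-430 , - 99,  -  409/6 ,  -  431/8,56,461, 627,702, 771, 866] 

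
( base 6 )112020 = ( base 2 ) 10010100101100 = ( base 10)9516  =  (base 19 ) 176g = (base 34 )87u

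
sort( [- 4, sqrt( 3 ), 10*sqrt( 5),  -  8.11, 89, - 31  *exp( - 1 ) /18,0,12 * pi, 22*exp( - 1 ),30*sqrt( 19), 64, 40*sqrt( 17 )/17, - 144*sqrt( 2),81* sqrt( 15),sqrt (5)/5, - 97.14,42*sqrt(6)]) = [ - 144  *  sqrt( 2), - 97.14, - 8.11,-4,  -  31*exp( - 1 ) /18,  0,sqrt( 5 ) /5,sqrt ( 3),  22*exp( - 1),40*sqrt(17 )/17, 10*sqrt ( 5),12 *pi, 64 , 89,42*sqrt( 6),30*sqrt( 19 ) , 81*sqrt(15)]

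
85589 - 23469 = 62120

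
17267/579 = 17267/579 = 29.82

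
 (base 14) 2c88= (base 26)BK4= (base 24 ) DJG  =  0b1111100011000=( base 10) 7960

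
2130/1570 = 213/157 = 1.36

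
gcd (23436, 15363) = 27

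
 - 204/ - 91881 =68/30627 = 0.00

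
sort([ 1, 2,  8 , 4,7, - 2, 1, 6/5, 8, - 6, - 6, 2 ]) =[ - 6, - 6 , - 2, 1, 1, 6/5, 2, 2,4,7, 8, 8]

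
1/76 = 1/76 = 0.01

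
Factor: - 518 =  - 2^1 * 7^1 * 37^1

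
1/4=1/4 =0.25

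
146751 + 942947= 1089698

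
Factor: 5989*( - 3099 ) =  - 3^1* 53^1*113^1*1033^1 = -18559911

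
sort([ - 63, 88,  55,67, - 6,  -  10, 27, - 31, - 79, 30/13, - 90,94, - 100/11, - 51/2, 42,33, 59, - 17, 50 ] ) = [ - 90, - 79,-63, - 31, - 51/2, - 17,  -  10 , - 100/11, - 6,  30/13, 27, 33,  42, 50,  55,59,67,88, 94 ] 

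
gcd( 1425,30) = 15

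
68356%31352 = 5652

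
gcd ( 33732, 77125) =1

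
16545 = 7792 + 8753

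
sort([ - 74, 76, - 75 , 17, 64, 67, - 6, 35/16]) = [ - 75,  -  74, - 6,35/16,17, 64, 67, 76]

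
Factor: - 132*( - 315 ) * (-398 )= - 16548840 =-2^3*3^3*5^1*7^1*11^1 * 199^1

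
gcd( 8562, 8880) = 6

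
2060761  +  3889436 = 5950197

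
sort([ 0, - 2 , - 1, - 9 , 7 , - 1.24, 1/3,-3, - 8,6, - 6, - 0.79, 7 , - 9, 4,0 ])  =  [ - 9, - 9, - 8, - 6, - 3, - 2, - 1.24 , - 1, - 0.79, 0,0, 1/3, 4 , 6, 7, 7]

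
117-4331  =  - 4214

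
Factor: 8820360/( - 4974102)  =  -163340/92113 = - 2^2*5^1*7^(- 1 ) * 8167^1 * 13159^(  -  1 )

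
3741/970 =3 +831/970 = 3.86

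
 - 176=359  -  535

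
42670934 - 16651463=26019471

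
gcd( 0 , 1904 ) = 1904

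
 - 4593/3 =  - 1531 = -1531.00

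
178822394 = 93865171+84957223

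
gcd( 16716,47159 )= 7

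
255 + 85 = 340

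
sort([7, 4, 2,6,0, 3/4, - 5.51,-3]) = [-5.51,-3,0, 3/4, 2, 4 , 6,7]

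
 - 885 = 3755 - 4640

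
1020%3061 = 1020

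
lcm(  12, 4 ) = 12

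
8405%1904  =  789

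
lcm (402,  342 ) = 22914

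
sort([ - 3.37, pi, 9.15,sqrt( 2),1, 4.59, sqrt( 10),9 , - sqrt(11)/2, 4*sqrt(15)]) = [ - 3.37, - sqrt( 11) /2, 1, sqrt( 2),  pi,sqrt(10),4.59,9, 9.15, 4*sqrt (15)]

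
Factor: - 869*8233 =-7154477=- 11^1*79^1*8233^1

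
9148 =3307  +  5841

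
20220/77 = 262 + 46/77=262.60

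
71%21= 8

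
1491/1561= 213/223  =  0.96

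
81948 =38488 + 43460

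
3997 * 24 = 95928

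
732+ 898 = 1630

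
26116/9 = 26116/9=   2901.78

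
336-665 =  - 329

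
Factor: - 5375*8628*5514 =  - 2^3 *3^2*5^3 * 43^1*719^1*919^1 = -255714507000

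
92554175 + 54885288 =147439463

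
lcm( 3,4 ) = 12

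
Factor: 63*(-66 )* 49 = -2^1* 3^3* 7^3*11^1 = - 203742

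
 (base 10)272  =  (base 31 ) 8O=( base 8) 420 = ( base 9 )332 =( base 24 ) b8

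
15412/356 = 43 + 26/89 =43.29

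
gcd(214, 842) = 2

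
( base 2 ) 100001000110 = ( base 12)1286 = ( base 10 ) 2118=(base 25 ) 39i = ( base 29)2F1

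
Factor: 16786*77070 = 2^2*3^1*5^1*7^2 * 11^1*109^1*367^1=   1293697020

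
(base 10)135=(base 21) 69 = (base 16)87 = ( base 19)72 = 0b10000111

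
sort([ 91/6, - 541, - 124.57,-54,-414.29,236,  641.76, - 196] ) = [ - 541,  -  414.29,-196, - 124.57, - 54,91/6,  236 , 641.76]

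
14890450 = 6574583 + 8315867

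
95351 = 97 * 983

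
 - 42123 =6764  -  48887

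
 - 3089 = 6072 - 9161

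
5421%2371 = 679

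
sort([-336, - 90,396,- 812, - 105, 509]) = [ - 812, -336, - 105, - 90, 396,  509]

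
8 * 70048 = 560384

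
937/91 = 10 + 27/91 = 10.30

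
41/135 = 41/135 = 0.30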